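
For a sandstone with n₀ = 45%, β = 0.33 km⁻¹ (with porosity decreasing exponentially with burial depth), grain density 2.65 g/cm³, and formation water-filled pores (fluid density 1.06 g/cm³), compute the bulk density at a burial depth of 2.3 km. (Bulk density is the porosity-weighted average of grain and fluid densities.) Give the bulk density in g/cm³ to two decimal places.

Porosity at depth: n = 0.45·exp(−0.33×2.3) = 0.45×0.4681 = 0.2107
Bulk density: ρ_b = (1−n)ρ_g + n·ρ_f = 0.7893×2.65 + 0.2107×1.06
       = 2.092 + 0.223 = 2.315 g/cm³

2.32 g/cm³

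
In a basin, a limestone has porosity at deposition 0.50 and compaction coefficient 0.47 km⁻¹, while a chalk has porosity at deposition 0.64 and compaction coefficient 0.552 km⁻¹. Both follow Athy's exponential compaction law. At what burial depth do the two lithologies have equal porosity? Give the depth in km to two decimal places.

Set n₀ₐ e^(−kₐZ) = n₀ᵦ e^(−kᵦZ) ⇒ ln(n₀ₐ/n₀ᵦ) = (kₐ − kᵦ)·Z
Z = ln(0.5/0.64) / (0.47 − 0.552) = -0.2469 / -0.082 = 3.010 km

3.01 km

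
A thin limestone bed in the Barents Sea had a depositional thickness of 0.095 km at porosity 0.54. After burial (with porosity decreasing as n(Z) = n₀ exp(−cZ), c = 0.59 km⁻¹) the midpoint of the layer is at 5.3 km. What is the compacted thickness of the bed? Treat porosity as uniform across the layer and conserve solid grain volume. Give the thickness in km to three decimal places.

Porosity at 5.3 km: n = 0.54·exp(−0.59×5.3) = 0.0237
Solid-volume conservation: h(1−n) = h₀(1−n₀) ⇒ h = h₀·(1−n₀)/(1−n)
h = 0.095 × (1 − 0.54)/(1 − 0.0237) = 0.095 × 0.4712 = 0.0448 km

0.045 km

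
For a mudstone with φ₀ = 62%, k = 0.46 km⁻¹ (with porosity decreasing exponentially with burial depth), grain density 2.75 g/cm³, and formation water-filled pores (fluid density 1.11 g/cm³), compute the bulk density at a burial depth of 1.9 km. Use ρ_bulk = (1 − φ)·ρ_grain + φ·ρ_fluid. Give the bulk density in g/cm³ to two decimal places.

2.33 g/cm³

Porosity at depth: φ = 0.62·exp(−0.46×1.9) = 0.62×0.4173 = 0.2587
Bulk density: ρ_b = (1−φ)ρ_g + φ·ρ_f = 0.7413×2.75 + 0.2587×1.11
       = 2.039 + 0.287 = 2.326 g/cm³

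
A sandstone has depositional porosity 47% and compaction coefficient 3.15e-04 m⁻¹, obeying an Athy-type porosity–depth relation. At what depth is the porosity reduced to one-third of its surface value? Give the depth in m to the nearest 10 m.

Working in km (1 km = 1000 m; k in km⁻¹ = k in m⁻¹ × 1000):
φ/φ₀ = 1/3 ⇒ exp(−k·d) = 1/3 ⇒ d = ln(3) / k
d = 1.0986 / 0.315 = 3.488 km

3490 m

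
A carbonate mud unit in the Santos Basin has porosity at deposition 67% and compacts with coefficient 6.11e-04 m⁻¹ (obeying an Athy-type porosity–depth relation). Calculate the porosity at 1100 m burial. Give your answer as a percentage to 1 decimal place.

34.2%

Working in km (1 km = 1000 m; k in km⁻¹ = k in m⁻¹ × 1000):
phi = phi₀·exp(−k·z) = 0.67 × exp(−0.611 × 1.1) = 0.67 × exp(−0.6721)
  = 0.67 × 0.5106 = 0.3421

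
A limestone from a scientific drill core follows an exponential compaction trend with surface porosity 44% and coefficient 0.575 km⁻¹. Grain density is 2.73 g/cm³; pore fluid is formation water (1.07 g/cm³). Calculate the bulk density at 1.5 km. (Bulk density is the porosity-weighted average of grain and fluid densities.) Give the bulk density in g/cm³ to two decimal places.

2.42 g/cm³

Porosity at depth: phi = 0.44·exp(−0.575×1.5) = 0.44×0.4221 = 0.1857
Bulk density: ρ_b = (1−phi)ρ_g + phi·ρ_f = 0.8143×2.73 + 0.1857×1.07
       = 2.223 + 0.199 = 2.422 g/cm³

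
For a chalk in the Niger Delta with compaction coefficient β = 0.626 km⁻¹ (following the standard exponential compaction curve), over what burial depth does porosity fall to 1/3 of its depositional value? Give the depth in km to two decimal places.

1.75 km

φ/φ₀ = 1/3 ⇒ exp(−β·z) = 1/3 ⇒ z = ln(3) / β
z = 1.0986 / 0.626 = 1.755 km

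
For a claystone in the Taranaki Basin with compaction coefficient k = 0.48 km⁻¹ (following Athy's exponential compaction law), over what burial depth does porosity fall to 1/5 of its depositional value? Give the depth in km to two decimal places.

3.35 km

phi/phi₀ = 1/5 ⇒ exp(−k·Z) = 1/5 ⇒ Z = ln(5) / k
Z = 1.6094 / 0.48 = 3.353 km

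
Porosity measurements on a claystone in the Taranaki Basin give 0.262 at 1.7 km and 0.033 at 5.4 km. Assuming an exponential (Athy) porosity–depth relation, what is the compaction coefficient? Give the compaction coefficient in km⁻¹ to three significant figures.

Athy: phi(z) = phi₀ e^(−cz) ⇒ phi₁/phi₂ = e^{c(z₂−z₁)} ⇒ c = ln(phi₁/phi₂)/(z₂−z₁)
c = ln(0.262/0.033) / (5.4 − 1.7) = ln(7.939) / 3.7 = 2.0718 / 3.7 = 0.56 km⁻¹

0.560 km⁻¹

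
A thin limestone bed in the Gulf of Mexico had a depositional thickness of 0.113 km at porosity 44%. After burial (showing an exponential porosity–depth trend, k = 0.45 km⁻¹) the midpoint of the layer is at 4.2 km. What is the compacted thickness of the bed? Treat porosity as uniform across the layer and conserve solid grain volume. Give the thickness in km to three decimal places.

Porosity at 4.2 km: n = 0.44·exp(−0.45×4.2) = 0.0665
Solid-volume conservation: h(1−n) = h₀(1−n₀) ⇒ h = h₀·(1−n₀)/(1−n)
h = 0.113 × (1 − 0.44)/(1 − 0.0665) = 0.113 × 0.5999 = 0.0678 km

0.068 km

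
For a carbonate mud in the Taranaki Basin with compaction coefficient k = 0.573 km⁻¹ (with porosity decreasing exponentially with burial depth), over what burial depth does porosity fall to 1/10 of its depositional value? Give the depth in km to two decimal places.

φ/φ₀ = 1/10 ⇒ exp(−k·z) = 1/10 ⇒ z = ln(10) / k
z = 2.3026 / 0.573 = 4.018 km

4.02 km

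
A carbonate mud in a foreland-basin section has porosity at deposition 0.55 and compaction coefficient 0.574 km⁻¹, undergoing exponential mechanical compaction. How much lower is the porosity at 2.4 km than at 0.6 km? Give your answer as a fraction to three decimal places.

0.251

phi(0.6) = 0.55·e^(−0.574×0.6) = 0.3898
phi(2.4) = 0.55·e^(−0.574×2.4) = 0.1387
Δphi = 0.3898 − 0.1387 = 0.2511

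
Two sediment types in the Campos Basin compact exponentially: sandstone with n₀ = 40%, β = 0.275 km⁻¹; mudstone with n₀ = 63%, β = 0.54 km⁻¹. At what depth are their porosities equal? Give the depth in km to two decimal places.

1.71 km

Set n₀ₐ e^(−βₐZ) = n₀ᵦ e^(−βᵦZ) ⇒ ln(n₀ₐ/n₀ᵦ) = (βₐ − βᵦ)·Z
Z = ln(0.4/0.63) / (0.275 − 0.54) = -0.4543 / -0.265 = 1.714 km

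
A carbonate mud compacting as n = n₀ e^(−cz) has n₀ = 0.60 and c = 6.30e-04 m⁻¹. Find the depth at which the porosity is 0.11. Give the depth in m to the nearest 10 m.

Working in km (1 km = 1000 m; c in km⁻¹ = c in m⁻¹ × 1000):
Invert Athy's law: z = ln(n₀/n) / c
z = ln(0.6/0.11) / 0.63 = ln(5.455) / 0.63 = 1.6964 / 0.63 = 2.693 km

2690 m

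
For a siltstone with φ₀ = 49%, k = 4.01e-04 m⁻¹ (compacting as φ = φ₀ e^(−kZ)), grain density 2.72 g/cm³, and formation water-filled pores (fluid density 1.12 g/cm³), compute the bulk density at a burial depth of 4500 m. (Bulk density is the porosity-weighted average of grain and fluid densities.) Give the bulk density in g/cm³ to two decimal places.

Working in km (1 km = 1000 m; k in km⁻¹ = k in m⁻¹ × 1000):
Porosity at depth: φ = 0.49·exp(−0.401×4.5) = 0.49×0.1646 = 0.0806
Bulk density: ρ_b = (1−φ)ρ_g + φ·ρ_f = 0.9194×2.72 + 0.0806×1.12
       = 2.501 + 0.090 = 2.591 g/cm³

2.59 g/cm³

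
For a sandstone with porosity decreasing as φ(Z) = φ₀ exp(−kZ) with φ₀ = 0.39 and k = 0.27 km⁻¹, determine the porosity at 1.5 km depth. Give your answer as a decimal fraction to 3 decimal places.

0.260

φ = φ₀·exp(−k·Z) = 0.39 × exp(−0.27 × 1.5) = 0.39 × exp(−0.405)
  = 0.39 × 0.6670 = 0.2601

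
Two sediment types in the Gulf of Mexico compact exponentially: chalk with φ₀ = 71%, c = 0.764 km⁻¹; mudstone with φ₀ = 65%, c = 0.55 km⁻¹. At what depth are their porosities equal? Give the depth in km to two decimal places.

Set φ₀ₐ e^(−cₐd) = φ₀ᵦ e^(−cᵦd) ⇒ ln(φ₀ₐ/φ₀ᵦ) = (cₐ − cᵦ)·d
d = ln(0.71/0.65) / (0.764 − 0.55) = 0.0883 / 0.214 = 0.413 km

0.41 km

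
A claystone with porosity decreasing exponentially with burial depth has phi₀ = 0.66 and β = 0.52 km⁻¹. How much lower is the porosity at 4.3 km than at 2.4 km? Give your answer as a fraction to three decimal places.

0.119

phi(2.4) = 0.66·e^(−0.52×2.4) = 0.1895
phi(4.3) = 0.66·e^(−0.52×4.3) = 0.0705
Δphi = 0.1895 − 0.0705 = 0.1189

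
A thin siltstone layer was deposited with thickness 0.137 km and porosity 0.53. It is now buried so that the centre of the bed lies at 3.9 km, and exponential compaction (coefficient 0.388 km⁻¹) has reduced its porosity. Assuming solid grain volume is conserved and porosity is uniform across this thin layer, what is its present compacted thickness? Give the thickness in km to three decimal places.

Porosity at 3.9 km: n = 0.53·exp(−0.388×3.9) = 0.1167
Solid-volume conservation: h(1−n) = h₀(1−n₀) ⇒ h = h₀·(1−n₀)/(1−n)
h = 0.137 × (1 − 0.53)/(1 − 0.1167) = 0.137 × 0.5321 = 0.0729 km

0.073 km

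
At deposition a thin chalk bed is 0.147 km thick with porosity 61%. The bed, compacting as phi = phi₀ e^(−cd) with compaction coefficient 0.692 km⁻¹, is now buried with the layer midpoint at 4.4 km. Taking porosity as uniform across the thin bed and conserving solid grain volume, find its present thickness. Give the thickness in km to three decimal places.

Porosity at 4.4 km: phi = 0.61·exp(−0.692×4.4) = 0.0290
Solid-volume conservation: h(1−phi) = h₀(1−phi₀) ⇒ h = h₀·(1−phi₀)/(1−phi)
h = 0.147 × (1 − 0.61)/(1 − 0.0290) = 0.147 × 0.4017 = 0.0590 km

0.059 km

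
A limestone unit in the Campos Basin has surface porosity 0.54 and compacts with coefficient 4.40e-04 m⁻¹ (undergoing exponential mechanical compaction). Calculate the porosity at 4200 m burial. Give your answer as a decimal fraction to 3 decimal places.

0.085

Working in km (1 km = 1000 m; k in km⁻¹ = k in m⁻¹ × 1000):
φ = φ₀·exp(−k·z) = 0.54 × exp(−0.44 × 4.2) = 0.54 × exp(−1.848)
  = 0.54 × 0.1576 = 0.0851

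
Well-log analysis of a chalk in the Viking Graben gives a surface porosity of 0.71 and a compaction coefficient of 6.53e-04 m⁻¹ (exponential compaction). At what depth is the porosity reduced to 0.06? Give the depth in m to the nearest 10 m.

Working in km (1 km = 1000 m; k in km⁻¹ = k in m⁻¹ × 1000):
Invert Athy's law: Z = ln(n₀/n) / k
Z = ln(0.71/0.06) / 0.653 = ln(11.83) / 0.653 = 2.4709 / 0.653 = 3.784 km

3780 m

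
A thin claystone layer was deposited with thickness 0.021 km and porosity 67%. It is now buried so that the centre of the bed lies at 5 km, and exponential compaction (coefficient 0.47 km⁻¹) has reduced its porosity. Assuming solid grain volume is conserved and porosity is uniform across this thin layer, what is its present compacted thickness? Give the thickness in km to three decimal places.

0.007 km

Porosity at 5 km: phi = 0.67·exp(−0.47×5) = 0.0639
Solid-volume conservation: h(1−phi) = h₀(1−phi₀) ⇒ h = h₀·(1−phi₀)/(1−phi)
h = 0.021 × (1 − 0.67)/(1 − 0.0639) = 0.021 × 0.3525 = 0.0074 km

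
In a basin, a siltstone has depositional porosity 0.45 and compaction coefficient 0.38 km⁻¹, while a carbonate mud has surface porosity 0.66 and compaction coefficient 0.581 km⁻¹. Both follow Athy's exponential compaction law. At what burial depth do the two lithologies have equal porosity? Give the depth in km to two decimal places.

Set phi₀ₐ e^(−cₐZ) = phi₀ᵦ e^(−cᵦZ) ⇒ ln(phi₀ₐ/phi₀ᵦ) = (cₐ − cᵦ)·Z
Z = ln(0.45/0.66) / (0.38 − 0.581) = -0.3830 / -0.201 = 1.905 km

1.91 km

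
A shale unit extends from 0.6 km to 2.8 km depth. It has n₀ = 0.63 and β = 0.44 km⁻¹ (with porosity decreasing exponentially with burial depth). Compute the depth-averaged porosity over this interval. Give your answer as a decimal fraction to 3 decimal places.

⟨n⟩ = (1/(d₂−d₁)) ∫ n₀ e^(−βd) dd = n₀·(e^(−β·d₁) − e^(−β·d₂)) / (β·(d₂−d₁))
e^(−0.44×0.6) = 0.7680; e^(−0.44×2.8) = 0.2917
⟨n⟩ = 0.63 × (0.7680 − 0.2917) / (0.44 × 2.2) = 0.63 × 0.4920 = 0.3100

0.310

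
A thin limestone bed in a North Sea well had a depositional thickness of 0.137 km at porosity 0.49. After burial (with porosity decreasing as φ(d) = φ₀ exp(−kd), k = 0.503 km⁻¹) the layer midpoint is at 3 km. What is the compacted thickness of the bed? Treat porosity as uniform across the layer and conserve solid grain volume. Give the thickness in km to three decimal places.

Porosity at 3 km: φ = 0.49·exp(−0.503×3) = 0.1084
Solid-volume conservation: h(1−φ) = h₀(1−φ₀) ⇒ h = h₀·(1−φ₀)/(1−φ)
h = 0.137 × (1 − 0.49)/(1 − 0.1084) = 0.137 × 0.5720 = 0.0784 km

0.078 km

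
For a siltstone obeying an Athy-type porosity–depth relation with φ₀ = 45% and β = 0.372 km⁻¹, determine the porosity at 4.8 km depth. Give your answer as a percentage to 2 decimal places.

7.55%

φ = φ₀·exp(−β·z) = 0.45 × exp(−0.372 × 4.8) = 0.45 × exp(−1.786)
  = 0.45 × 0.1677 = 0.0755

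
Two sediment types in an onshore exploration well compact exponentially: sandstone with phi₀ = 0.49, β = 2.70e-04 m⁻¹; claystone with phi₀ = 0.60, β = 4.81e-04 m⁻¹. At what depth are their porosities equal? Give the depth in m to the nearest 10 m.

Working in km (1 km = 1000 m; β in km⁻¹ = β in m⁻¹ × 1000):
Set phi₀ₐ e^(−βₐZ) = phi₀ᵦ e^(−βᵦZ) ⇒ ln(phi₀ₐ/phi₀ᵦ) = (βₐ − βᵦ)·Z
Z = ln(0.49/0.6) / (0.27 − 0.481) = -0.2025 / -0.211 = 0.960 km

960 m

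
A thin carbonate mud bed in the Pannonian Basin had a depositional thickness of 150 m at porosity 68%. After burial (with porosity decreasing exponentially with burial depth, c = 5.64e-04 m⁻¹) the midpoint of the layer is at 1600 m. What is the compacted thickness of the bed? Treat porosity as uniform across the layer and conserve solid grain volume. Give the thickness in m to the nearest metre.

66 m

Working in km (1 km = 1000 m; c in km⁻¹ = c in m⁻¹ × 1000):
Porosity at 1.6 km: phi = 0.68·exp(−0.564×1.6) = 0.2758
Solid-volume conservation: h(1−phi) = h₀(1−phi₀) ⇒ h = h₀·(1−phi₀)/(1−phi)
h = 0.15 × (1 − 0.68)/(1 − 0.2758) = 0.15 × 0.4419 = 0.0663 km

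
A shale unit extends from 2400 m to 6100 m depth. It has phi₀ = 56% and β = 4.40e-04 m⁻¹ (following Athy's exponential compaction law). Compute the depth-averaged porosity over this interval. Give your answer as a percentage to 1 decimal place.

9.6%

Working in km (1 km = 1000 m; β in km⁻¹ = β in m⁻¹ × 1000):
⟨phi⟩ = (1/(Z₂−Z₁)) ∫ phi₀ e^(−βZ) dZ = phi₀·(e^(−β·Z₁) − e^(−β·Z₂)) / (β·(Z₂−Z₁))
e^(−0.44×2.4) = 0.3478; e^(−0.44×6.1) = 0.0683
⟨phi⟩ = 0.56 × (0.3478 − 0.0683) / (0.44 × 3.7) = 0.56 × 0.1717 = 0.0962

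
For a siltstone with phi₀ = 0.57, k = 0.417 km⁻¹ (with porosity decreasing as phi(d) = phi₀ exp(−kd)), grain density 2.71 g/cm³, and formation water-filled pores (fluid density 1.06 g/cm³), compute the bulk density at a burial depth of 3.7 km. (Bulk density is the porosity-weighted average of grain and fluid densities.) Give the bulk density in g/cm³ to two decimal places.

Porosity at depth: phi = 0.57·exp(−0.417×3.7) = 0.57×0.2138 = 0.1218
Bulk density: ρ_b = (1−phi)ρ_g + phi·ρ_f = 0.8782×2.71 + 0.1218×1.06
       = 2.380 + 0.129 = 2.509 g/cm³

2.51 g/cm³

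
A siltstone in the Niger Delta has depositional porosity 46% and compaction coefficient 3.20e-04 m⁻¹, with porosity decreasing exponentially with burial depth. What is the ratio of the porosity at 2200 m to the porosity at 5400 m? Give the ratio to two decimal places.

2.78

Working in km (1 km = 1000 m; k in km⁻¹ = k in m⁻¹ × 1000):
phi(z₁)/phi(z₂) = e^(−k·z₁)/e^(−k·z₂) = e^{k(z₂−z₁)}
= exp(0.32 × 3.2) = exp(1.024) = 2.7843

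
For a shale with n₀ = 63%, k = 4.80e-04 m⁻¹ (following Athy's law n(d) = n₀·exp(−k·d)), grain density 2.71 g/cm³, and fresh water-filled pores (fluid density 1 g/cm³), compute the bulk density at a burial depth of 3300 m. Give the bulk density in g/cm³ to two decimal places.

2.49 g/cm³

Working in km (1 km = 1000 m; k in km⁻¹ = k in m⁻¹ × 1000):
Porosity at depth: n = 0.63·exp(−0.48×3.3) = 0.63×0.2052 = 0.1292
Bulk density: ρ_b = (1−n)ρ_g + n·ρ_f = 0.8708×2.71 + 0.1292×1
       = 2.360 + 0.129 = 2.489 g/cm³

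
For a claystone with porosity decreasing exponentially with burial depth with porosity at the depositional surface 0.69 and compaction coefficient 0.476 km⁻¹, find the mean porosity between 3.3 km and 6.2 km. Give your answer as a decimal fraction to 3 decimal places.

0.078

⟨φ⟩ = (1/(z₂−z₁)) ∫ φ₀ e^(−kz) dz = φ₀·(e^(−k·z₁) − e^(−k·z₂)) / (k·(z₂−z₁))
e^(−0.476×3.3) = 0.2079; e^(−0.476×6.2) = 0.0523
⟨φ⟩ = 0.69 × (0.2079 − 0.0523) / (0.476 × 2.9) = 0.69 × 0.1127 = 0.0778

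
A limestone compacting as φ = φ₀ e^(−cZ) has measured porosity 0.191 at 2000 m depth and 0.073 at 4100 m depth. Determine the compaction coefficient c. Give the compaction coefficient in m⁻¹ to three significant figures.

0.000458 m⁻¹

Working in km (1 km = 1000 m; c in km⁻¹ = c in m⁻¹ × 1000):
Athy: φ(Z) = φ₀ e^(−cZ) ⇒ φ₁/φ₂ = e^{c(Z₂−Z₁)} ⇒ c = ln(φ₁/φ₂)/(Z₂−Z₁)
c = ln(0.191/0.073) / (4.1 − 2) = ln(2.616) / 2.1 = 0.9618 / 2.1 = 0.458 km⁻¹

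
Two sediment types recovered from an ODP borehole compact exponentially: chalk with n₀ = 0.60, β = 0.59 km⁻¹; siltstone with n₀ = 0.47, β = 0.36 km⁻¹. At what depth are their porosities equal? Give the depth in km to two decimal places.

Set n₀ₐ e^(−βₐd) = n₀ᵦ e^(−βᵦd) ⇒ ln(n₀ₐ/n₀ᵦ) = (βₐ − βᵦ)·d
d = ln(0.6/0.47) / (0.59 − 0.36) = 0.2442 / 0.23 = 1.062 km

1.06 km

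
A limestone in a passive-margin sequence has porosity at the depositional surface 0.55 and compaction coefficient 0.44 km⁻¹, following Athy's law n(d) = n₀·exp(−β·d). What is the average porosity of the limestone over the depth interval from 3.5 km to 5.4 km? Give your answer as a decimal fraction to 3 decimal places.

0.080

⟨n⟩ = (1/(d₂−d₁)) ∫ n₀ e^(−βd) dd = n₀·(e^(−β·d₁) − e^(−β·d₂)) / (β·(d₂−d₁))
e^(−0.44×3.5) = 0.2144; e^(−0.44×5.4) = 0.0929
⟨n⟩ = 0.55 × (0.2144 − 0.0929) / (0.44 × 1.9) = 0.55 × 0.1453 = 0.0799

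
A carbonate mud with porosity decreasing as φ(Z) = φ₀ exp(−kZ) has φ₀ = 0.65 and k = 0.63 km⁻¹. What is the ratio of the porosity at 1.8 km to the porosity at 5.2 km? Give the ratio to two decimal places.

φ(Z₁)/φ(Z₂) = e^(−k·Z₁)/e^(−k·Z₂) = e^{k(Z₂−Z₁)}
= exp(0.63 × 3.4) = exp(2.142) = 8.5165

8.52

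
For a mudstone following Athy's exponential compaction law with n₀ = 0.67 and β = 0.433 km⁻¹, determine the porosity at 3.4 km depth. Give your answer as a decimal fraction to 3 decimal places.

n = n₀·exp(−β·z) = 0.67 × exp(−0.433 × 3.4) = 0.67 × exp(−1.472)
  = 0.67 × 0.2294 = 0.1537

0.154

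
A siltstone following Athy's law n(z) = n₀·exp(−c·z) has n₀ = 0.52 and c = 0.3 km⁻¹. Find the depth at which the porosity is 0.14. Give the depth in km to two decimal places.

4.37 km

Invert Athy's law: z = ln(n₀/n) / c
z = ln(0.52/0.14) / 0.3 = ln(3.714) / 0.3 = 1.3122 / 0.3 = 4.374 km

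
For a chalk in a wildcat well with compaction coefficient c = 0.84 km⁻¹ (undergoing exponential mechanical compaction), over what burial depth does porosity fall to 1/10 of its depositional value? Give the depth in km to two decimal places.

n/n₀ = 1/10 ⇒ exp(−c·Z) = 1/10 ⇒ Z = ln(10) / c
Z = 2.3026 / 0.84 = 2.741 km

2.74 km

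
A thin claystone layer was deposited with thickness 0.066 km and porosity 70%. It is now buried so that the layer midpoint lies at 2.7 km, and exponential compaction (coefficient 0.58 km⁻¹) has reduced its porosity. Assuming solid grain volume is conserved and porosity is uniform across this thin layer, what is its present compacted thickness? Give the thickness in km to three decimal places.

Porosity at 2.7 km: n = 0.7·exp(−0.58×2.7) = 0.1462
Solid-volume conservation: h(1−n) = h₀(1−n₀) ⇒ h = h₀·(1−n₀)/(1−n)
h = 0.066 × (1 − 0.7)/(1 − 0.1462) = 0.066 × 0.3514 = 0.0232 km

0.023 km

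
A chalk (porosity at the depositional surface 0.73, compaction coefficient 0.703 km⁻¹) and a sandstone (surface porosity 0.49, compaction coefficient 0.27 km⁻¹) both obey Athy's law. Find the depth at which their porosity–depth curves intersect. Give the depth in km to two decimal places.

0.92 km

Set phi₀ₐ e^(−cₐz) = phi₀ᵦ e^(−cᵦz) ⇒ ln(phi₀ₐ/phi₀ᵦ) = (cₐ − cᵦ)·z
z = ln(0.73/0.49) / (0.703 − 0.27) = 0.3986 / 0.433 = 0.921 km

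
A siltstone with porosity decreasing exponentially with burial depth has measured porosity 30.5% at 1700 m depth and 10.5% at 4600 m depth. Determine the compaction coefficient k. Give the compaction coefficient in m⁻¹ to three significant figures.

Working in km (1 km = 1000 m; k in km⁻¹ = k in m⁻¹ × 1000):
Athy: phi(d) = phi₀ e^(−kd) ⇒ phi₁/phi₂ = e^{k(d₂−d₁)} ⇒ k = ln(phi₁/phi₂)/(d₂−d₁)
k = ln(0.305/0.105) / (4.6 − 1.7) = ln(2.905) / 2.9 = 1.0664 / 2.9 = 0.3677 km⁻¹

0.000368 m⁻¹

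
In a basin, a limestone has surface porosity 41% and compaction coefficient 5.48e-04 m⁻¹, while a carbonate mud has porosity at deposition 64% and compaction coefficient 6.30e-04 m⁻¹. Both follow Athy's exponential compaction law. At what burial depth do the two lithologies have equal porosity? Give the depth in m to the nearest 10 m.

Working in km (1 km = 1000 m; c in km⁻¹ = c in m⁻¹ × 1000):
Set phi₀ₐ e^(−cₐZ) = phi₀ᵦ e^(−cᵦZ) ⇒ ln(phi₀ₐ/phi₀ᵦ) = (cₐ − cᵦ)·Z
Z = ln(0.41/0.64) / (0.548 − 0.63) = -0.4453 / -0.082 = 5.431 km

5430 m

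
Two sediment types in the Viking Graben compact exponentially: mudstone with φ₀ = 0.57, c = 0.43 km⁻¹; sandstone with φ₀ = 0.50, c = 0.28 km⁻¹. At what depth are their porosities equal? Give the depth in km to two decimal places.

Set φ₀ₐ e^(−cₐd) = φ₀ᵦ e^(−cᵦd) ⇒ ln(φ₀ₐ/φ₀ᵦ) = (cₐ − cᵦ)·d
d = ln(0.57/0.5) / (0.43 − 0.28) = 0.1310 / 0.15 = 0.874 km

0.87 km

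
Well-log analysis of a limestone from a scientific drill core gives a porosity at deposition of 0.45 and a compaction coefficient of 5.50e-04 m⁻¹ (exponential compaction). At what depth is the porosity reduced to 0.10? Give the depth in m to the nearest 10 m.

Working in km (1 km = 1000 m; k in km⁻¹ = k in m⁻¹ × 1000):
Invert Athy's law: Z = ln(n₀/n) / k
Z = ln(0.45/0.1) / 0.55 = ln(4.5) / 0.55 = 1.5041 / 0.55 = 2.735 km

2730 m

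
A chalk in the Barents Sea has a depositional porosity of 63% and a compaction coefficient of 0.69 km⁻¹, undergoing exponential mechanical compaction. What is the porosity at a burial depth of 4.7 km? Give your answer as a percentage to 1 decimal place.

2.5%

φ = φ₀·exp(−c·Z) = 0.63 × exp(−0.69 × 4.7) = 0.63 × exp(−3.243)
  = 0.63 × 0.0390 = 0.0246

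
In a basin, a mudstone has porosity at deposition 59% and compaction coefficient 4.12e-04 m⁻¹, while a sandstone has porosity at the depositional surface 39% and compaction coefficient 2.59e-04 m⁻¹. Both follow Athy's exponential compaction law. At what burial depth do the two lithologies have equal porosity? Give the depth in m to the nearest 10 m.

Working in km (1 km = 1000 m; β in km⁻¹ = β in m⁻¹ × 1000):
Set n₀ₐ e^(−βₐz) = n₀ᵦ e^(−βᵦz) ⇒ ln(n₀ₐ/n₀ᵦ) = (βₐ − βᵦ)·z
z = ln(0.59/0.39) / (0.412 − 0.259) = 0.4140 / 0.153 = 2.706 km

2710 m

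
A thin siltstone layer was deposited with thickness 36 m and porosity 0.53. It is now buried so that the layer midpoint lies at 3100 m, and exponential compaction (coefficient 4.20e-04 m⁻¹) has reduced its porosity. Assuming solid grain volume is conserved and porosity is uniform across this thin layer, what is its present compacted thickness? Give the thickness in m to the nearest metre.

20 m

Working in km (1 km = 1000 m; c in km⁻¹ = c in m⁻¹ × 1000):
Porosity at 3.1 km: φ = 0.53·exp(−0.42×3.1) = 0.1442
Solid-volume conservation: h(1−φ) = h₀(1−φ₀) ⇒ h = h₀·(1−φ₀)/(1−φ)
h = 0.036 × (1 − 0.53)/(1 − 0.1442) = 0.036 × 0.5492 = 0.0198 km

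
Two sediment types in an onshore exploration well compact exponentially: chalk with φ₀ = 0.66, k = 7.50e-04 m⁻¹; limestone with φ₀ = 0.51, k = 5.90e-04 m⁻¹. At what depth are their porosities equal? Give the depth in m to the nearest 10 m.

1610 m

Working in km (1 km = 1000 m; k in km⁻¹ = k in m⁻¹ × 1000):
Set φ₀ₐ e^(−kₐZ) = φ₀ᵦ e^(−kᵦZ) ⇒ ln(φ₀ₐ/φ₀ᵦ) = (kₐ − kᵦ)·Z
Z = ln(0.66/0.51) / (0.75 − 0.59) = 0.2578 / 0.16 = 1.611 km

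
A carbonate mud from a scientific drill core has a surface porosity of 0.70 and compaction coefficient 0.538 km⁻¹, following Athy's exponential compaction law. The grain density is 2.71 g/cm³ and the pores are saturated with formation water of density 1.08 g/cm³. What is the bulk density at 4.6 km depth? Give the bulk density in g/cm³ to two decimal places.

2.61 g/cm³

Porosity at depth: φ = 0.7·exp(−0.538×4.6) = 0.7×0.0842 = 0.0589
Bulk density: ρ_b = (1−φ)ρ_g + φ·ρ_f = 0.9411×2.71 + 0.0589×1.08
       = 2.550 + 0.064 = 2.614 g/cm³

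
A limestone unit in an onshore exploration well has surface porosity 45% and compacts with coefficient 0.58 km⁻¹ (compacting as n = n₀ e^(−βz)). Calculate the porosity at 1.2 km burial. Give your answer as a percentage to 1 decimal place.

22.4%

n = n₀·exp(−β·z) = 0.45 × exp(−0.58 × 1.2) = 0.45 × exp(−0.696)
  = 0.45 × 0.4986 = 0.2244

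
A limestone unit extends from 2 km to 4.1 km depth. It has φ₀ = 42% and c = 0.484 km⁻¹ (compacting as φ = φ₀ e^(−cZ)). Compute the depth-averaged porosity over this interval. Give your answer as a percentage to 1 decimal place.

10.0%

⟨φ⟩ = (1/(Z₂−Z₁)) ∫ φ₀ e^(−cZ) dZ = φ₀·(e^(−c·Z₁) − e^(−c·Z₂)) / (c·(Z₂−Z₁))
e^(−0.484×2) = 0.3798; e^(−0.484×4.1) = 0.1375
⟨φ⟩ = 0.42 × (0.3798 − 0.1375) / (0.484 × 2.1) = 0.42 × 0.2385 = 0.1002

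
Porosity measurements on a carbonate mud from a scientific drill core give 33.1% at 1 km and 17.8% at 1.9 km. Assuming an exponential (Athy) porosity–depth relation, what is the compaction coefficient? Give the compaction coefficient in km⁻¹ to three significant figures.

0.689 km⁻¹

Athy: phi(d) = phi₀ e^(−cd) ⇒ phi₁/phi₂ = e^{c(d₂−d₁)} ⇒ c = ln(phi₁/phi₂)/(d₂−d₁)
c = ln(0.331/0.178) / (1.9 − 1) = ln(1.86) / 0.9 = 0.6203 / 0.9 = 0.6893 km⁻¹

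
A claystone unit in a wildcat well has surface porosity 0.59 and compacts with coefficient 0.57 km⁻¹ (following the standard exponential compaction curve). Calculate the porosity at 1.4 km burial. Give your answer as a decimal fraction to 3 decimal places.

phi = phi₀·exp(−k·Z) = 0.59 × exp(−0.57 × 1.4) = 0.59 × exp(−0.798)
  = 0.59 × 0.4502 = 0.2656

0.266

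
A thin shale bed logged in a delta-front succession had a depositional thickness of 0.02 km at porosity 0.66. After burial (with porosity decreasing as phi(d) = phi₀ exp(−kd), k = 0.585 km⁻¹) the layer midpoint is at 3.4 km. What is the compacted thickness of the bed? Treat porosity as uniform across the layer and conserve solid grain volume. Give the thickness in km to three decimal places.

0.007 km

Porosity at 3.4 km: phi = 0.66·exp(−0.585×3.4) = 0.0903
Solid-volume conservation: h(1−phi) = h₀(1−phi₀) ⇒ h = h₀·(1−phi₀)/(1−phi)
h = 0.02 × (1 − 0.66)/(1 − 0.0903) = 0.02 × 0.3738 = 0.0075 km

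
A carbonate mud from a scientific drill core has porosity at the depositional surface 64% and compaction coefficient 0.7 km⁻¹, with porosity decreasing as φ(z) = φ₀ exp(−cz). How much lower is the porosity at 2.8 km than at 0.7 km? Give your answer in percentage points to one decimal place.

30.2 percentage points

φ(0.7) = 0.64·e^(−0.7×0.7) = 0.3921
φ(2.8) = 0.64·e^(−0.7×2.8) = 0.0901
Δφ = 0.3921 − 0.0901 = 0.3019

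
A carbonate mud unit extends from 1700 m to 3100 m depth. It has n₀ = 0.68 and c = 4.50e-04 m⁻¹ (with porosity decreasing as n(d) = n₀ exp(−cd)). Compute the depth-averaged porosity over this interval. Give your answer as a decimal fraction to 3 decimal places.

0.235

Working in km (1 km = 1000 m; c in km⁻¹ = c in m⁻¹ × 1000):
⟨n⟩ = (1/(d₂−d₁)) ∫ n₀ e^(−cd) dd = n₀·(e^(−c·d₁) − e^(−c·d₂)) / (c·(d₂−d₁))
e^(−0.45×1.7) = 0.4653; e^(−0.45×3.1) = 0.2478
⟨n⟩ = 0.68 × (0.4653 − 0.2478) / (0.45 × 1.4) = 0.68 × 0.3452 = 0.2348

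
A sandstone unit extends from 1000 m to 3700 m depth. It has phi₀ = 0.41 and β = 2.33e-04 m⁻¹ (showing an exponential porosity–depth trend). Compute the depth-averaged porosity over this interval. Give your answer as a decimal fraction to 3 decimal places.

0.241

Working in km (1 km = 1000 m; β in km⁻¹ = β in m⁻¹ × 1000):
⟨phi⟩ = (1/(z₂−z₁)) ∫ phi₀ e^(−βz) dz = phi₀·(e^(−β·z₁) − e^(−β·z₂)) / (β·(z₂−z₁))
e^(−0.233×1) = 0.7922; e^(−0.233×3.7) = 0.4223
⟨phi⟩ = 0.41 × (0.7922 − 0.4223) / (0.233 × 2.7) = 0.41 × 0.5879 = 0.2411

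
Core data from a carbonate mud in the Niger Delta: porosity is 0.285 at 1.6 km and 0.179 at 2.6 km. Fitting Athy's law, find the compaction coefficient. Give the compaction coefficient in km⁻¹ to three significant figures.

0.465 km⁻¹

Athy: phi(d) = phi₀ e^(−βd) ⇒ phi₁/phi₂ = e^{β(d₂−d₁)} ⇒ β = ln(phi₁/phi₂)/(d₂−d₁)
β = ln(0.285/0.179) / (2.6 − 1.6) = ln(1.592) / 1 = 0.4651 / 1 = 0.4651 km⁻¹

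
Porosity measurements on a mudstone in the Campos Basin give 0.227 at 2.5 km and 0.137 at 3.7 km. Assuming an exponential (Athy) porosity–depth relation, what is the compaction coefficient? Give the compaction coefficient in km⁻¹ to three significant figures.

0.421 km⁻¹

Athy: n(z) = n₀ e^(−kz) ⇒ n₁/n₂ = e^{k(z₂−z₁)} ⇒ k = ln(n₁/n₂)/(z₂−z₁)
k = ln(0.227/0.137) / (3.7 − 2.5) = ln(1.657) / 1.2 = 0.5050 / 1.2 = 0.4208 km⁻¹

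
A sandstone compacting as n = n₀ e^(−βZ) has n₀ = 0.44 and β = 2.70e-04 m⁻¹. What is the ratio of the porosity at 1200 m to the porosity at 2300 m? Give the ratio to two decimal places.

1.35

Working in km (1 km = 1000 m; β in km⁻¹ = β in m⁻¹ × 1000):
n(Z₁)/n(Z₂) = e^(−β·Z₁)/e^(−β·Z₂) = e^{β(Z₂−Z₁)}
= exp(0.27 × 1.1) = exp(0.297) = 1.3458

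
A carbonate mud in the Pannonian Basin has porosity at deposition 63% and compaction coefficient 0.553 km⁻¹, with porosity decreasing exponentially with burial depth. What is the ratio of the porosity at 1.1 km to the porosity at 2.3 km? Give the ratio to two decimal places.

φ(d₁)/φ(d₂) = e^(−c·d₁)/e^(−c·d₂) = e^{c(d₂−d₁)}
= exp(0.553 × 1.2) = exp(0.6636) = 1.9418

1.94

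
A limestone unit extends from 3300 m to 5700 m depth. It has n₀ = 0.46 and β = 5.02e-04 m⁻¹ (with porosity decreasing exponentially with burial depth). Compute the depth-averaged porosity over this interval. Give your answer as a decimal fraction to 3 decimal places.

Working in km (1 km = 1000 m; β in km⁻¹ = β in m⁻¹ × 1000):
⟨n⟩ = (1/(d₂−d₁)) ∫ n₀ e^(−βd) dd = n₀·(e^(−β·d₁) − e^(−β·d₂)) / (β·(d₂−d₁))
e^(−0.502×3.3) = 0.1908; e^(−0.502×5.7) = 0.0572
⟨n⟩ = 0.46 × (0.1908 − 0.0572) / (0.502 × 2.4) = 0.46 × 0.1109 = 0.0510

0.051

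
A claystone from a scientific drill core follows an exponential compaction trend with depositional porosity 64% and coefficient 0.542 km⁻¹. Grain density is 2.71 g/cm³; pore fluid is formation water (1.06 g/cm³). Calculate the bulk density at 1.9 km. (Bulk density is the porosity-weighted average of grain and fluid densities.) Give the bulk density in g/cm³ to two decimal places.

Porosity at depth: n = 0.64·exp(−0.542×1.9) = 0.64×0.3571 = 0.2285
Bulk density: ρ_b = (1−n)ρ_g + n·ρ_f = 0.7715×2.71 + 0.2285×1.06
       = 2.091 + 0.242 = 2.333 g/cm³

2.33 g/cm³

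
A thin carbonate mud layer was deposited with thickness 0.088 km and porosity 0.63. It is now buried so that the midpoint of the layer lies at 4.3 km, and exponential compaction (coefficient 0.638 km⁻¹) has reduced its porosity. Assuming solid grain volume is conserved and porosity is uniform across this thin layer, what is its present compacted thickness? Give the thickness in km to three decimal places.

Porosity at 4.3 km: phi = 0.63·exp(−0.638×4.3) = 0.0405
Solid-volume conservation: h(1−phi) = h₀(1−phi₀) ⇒ h = h₀·(1−phi₀)/(1−phi)
h = 0.088 × (1 − 0.63)/(1 − 0.0405) = 0.088 × 0.3856 = 0.0339 km

0.034 km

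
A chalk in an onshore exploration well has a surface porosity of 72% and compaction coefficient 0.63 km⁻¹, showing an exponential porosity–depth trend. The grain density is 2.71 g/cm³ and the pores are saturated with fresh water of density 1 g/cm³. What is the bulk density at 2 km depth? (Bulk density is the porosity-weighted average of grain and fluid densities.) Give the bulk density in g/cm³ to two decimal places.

Porosity at depth: φ = 0.72·exp(−0.63×2) = 0.72×0.2837 = 0.2042
Bulk density: ρ_b = (1−φ)ρ_g + φ·ρ_f = 0.7958×2.71 + 0.2042×1
       = 2.157 + 0.204 = 2.361 g/cm³

2.36 g/cm³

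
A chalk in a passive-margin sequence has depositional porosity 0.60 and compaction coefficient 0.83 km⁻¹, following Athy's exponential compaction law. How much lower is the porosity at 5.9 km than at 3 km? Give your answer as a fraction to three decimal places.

φ(3) = 0.6·e^(−0.83×3) = 0.0497
φ(5.9) = 0.6·e^(−0.83×5.9) = 0.0045
Δφ = 0.0497 − 0.0045 = 0.0453

0.045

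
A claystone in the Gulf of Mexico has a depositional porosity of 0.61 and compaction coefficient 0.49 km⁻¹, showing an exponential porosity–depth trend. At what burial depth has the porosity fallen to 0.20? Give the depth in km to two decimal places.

2.28 km

Invert Athy's law: Z = ln(n₀/n) / β
Z = ln(0.61/0.2) / 0.49 = ln(3.05) / 0.49 = 1.1151 / 0.49 = 2.276 km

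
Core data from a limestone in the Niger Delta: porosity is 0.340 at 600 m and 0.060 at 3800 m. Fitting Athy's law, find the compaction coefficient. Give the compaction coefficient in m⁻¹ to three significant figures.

0.000542 m⁻¹

Working in km (1 km = 1000 m; c in km⁻¹ = c in m⁻¹ × 1000):
Athy: n(Z) = n₀ e^(−cZ) ⇒ n₁/n₂ = e^{c(Z₂−Z₁)} ⇒ c = ln(n₁/n₂)/(Z₂−Z₁)
c = ln(0.34/0.06) / (3.8 − 0.6) = ln(5.667) / 3.2 = 1.7346 / 3.2 = 0.5421 km⁻¹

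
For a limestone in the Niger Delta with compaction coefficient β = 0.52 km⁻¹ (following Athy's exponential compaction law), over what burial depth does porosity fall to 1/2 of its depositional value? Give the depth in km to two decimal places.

phi/phi₀ = 1/2 ⇒ exp(−β·z) = 1/2 ⇒ z = ln(2) / β
z = 0.6931 / 0.52 = 1.333 km

1.33 km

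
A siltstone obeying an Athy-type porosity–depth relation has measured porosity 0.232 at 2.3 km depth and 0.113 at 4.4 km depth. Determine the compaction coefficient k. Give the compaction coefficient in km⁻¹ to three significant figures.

Athy: n(z) = n₀ e^(−kz) ⇒ n₁/n₂ = e^{k(z₂−z₁)} ⇒ k = ln(n₁/n₂)/(z₂−z₁)
k = ln(0.232/0.113) / (4.4 − 2.3) = ln(2.053) / 2.1 = 0.7193 / 2.1 = 0.3425 km⁻¹

0.343 km⁻¹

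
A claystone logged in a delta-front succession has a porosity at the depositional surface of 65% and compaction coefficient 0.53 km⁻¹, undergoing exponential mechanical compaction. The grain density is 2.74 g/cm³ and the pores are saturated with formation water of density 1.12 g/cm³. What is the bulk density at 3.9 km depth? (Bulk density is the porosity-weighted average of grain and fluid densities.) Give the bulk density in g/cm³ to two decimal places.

2.61 g/cm³

Porosity at depth: phi = 0.65·exp(−0.53×3.9) = 0.65×0.1266 = 0.0823
Bulk density: ρ_b = (1−phi)ρ_g + phi·ρ_f = 0.9177×2.74 + 0.0823×1.12
       = 2.515 + 0.092 = 2.607 g/cm³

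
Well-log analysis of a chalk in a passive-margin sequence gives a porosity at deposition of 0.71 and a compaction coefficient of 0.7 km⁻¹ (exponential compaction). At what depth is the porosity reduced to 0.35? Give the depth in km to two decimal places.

1.01 km

Invert Athy's law: d = ln(φ₀/φ) / c
d = ln(0.71/0.35) / 0.7 = ln(2.029) / 0.7 = 0.7073 / 0.7 = 1.010 km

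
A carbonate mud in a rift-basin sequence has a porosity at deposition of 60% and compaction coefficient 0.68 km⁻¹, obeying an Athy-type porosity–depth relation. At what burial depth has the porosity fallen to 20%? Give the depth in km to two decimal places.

1.62 km

Invert Athy's law: Z = ln(phi₀/phi) / k
Z = ln(0.6/0.2) / 0.68 = ln(3) / 0.68 = 1.0986 / 0.68 = 1.616 km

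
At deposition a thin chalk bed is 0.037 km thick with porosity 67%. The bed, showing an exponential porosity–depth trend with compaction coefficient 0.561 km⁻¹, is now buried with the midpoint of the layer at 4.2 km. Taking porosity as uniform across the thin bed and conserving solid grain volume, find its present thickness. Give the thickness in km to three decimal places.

Porosity at 4.2 km: n = 0.67·exp(−0.561×4.2) = 0.0635
Solid-volume conservation: h(1−n) = h₀(1−n₀) ⇒ h = h₀·(1−n₀)/(1−n)
h = 0.037 × (1 − 0.67)/(1 − 0.0635) = 0.037 × 0.3524 = 0.0130 km

0.013 km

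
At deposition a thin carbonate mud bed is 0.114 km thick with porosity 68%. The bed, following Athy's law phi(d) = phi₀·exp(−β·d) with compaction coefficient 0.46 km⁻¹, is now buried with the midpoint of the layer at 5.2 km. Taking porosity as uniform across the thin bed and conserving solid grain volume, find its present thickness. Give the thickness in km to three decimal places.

0.039 km

Porosity at 5.2 km: phi = 0.68·exp(−0.46×5.2) = 0.0622
Solid-volume conservation: h(1−phi) = h₀(1−phi₀) ⇒ h = h₀·(1−phi₀)/(1−phi)
h = 0.114 × (1 − 0.68)/(1 − 0.0622) = 0.114 × 0.3412 = 0.0389 km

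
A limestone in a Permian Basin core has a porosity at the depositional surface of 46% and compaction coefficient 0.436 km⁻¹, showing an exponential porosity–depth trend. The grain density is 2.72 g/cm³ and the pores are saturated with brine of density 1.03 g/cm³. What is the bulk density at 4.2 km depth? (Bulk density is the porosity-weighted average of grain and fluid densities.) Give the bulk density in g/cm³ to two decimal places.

2.60 g/cm³

Porosity at depth: phi = 0.46·exp(−0.436×4.2) = 0.46×0.1602 = 0.0737
Bulk density: ρ_b = (1−phi)ρ_g + phi·ρ_f = 0.9263×2.72 + 0.0737×1.03
       = 2.520 + 0.076 = 2.595 g/cm³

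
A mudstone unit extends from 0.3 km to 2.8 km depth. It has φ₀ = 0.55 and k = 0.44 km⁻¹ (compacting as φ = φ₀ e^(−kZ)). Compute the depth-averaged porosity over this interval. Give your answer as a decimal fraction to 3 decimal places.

0.292

⟨φ⟩ = (1/(Z₂−Z₁)) ∫ φ₀ e^(−kZ) dZ = φ₀·(e^(−k·Z₁) − e^(−k·Z₂)) / (k·(Z₂−Z₁))
e^(−0.44×0.3) = 0.8763; e^(−0.44×2.8) = 0.2917
⟨φ⟩ = 0.55 × (0.8763 − 0.2917) / (0.44 × 2.5) = 0.55 × 0.5315 = 0.2923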